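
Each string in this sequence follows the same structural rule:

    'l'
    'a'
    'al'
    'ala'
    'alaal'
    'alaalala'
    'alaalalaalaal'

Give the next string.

alaalalaalaalalaalala

From term 3 onward, concatenate the last term with the second-to-last: a·l = al, al·a = ala, …
The next term joins alaalalaalaal and alaalala.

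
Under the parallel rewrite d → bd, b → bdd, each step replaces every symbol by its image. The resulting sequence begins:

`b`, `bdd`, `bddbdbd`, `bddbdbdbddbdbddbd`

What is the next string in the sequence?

bddbdbdbddbdbddbdbddbdbdbddbdbddbdbdbddbd

Replace each of the 17 characters of bddbdbdbddbdbddbd in place — bdd bd bd bdd bd bdd bd bdd bd bd bdd bd bdd bd bd bdd bd — and concatenate.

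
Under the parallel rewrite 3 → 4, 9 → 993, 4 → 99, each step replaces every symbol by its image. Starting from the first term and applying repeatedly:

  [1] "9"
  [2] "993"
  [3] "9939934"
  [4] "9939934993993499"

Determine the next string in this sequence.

φ(9939934993993499) expands symbol-by-symbol to 993 993 4 993 993 4 99 993 993 4 993 993 4 99 993 993; joining the 16 pieces gives the next term.

99399349939934999939934993993499993993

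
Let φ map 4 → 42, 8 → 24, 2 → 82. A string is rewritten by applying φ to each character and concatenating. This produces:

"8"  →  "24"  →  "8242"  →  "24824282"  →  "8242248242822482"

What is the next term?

Applying the rule to each of the 16 symbols of 8242248242822482 gives the pieces 24 82 42 82 82 42 24 82 42 82 24 82 82 42 24 82, which concatenate to the answer.

24824282824224824282248282422482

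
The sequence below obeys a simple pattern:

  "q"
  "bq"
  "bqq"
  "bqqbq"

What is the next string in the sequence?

bqqbqbqq

Each term (from the third on) is the previous term followed by the one before it: term 3 = bq·q = bqq.
The next term joins bqqbq and bqq.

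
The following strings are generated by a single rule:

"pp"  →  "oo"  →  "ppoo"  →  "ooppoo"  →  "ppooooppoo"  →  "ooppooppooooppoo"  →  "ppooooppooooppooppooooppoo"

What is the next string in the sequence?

Each term (from the third on) is the two preceding terms concatenated in order: term 3 = pp·oo = ppoo.
Continuing: ooppooppooooppoo · ppooooppooooppooppooooppoo gives term 8.

ooppooppooooppooppooooppooooppooppooooppoo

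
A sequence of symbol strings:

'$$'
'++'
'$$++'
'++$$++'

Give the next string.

Each term (from the third on) is the two preceding terms concatenated in order: term 3 = $$·++ = $$++.
So term 5 is $$++·++$$++.

$$++++$$++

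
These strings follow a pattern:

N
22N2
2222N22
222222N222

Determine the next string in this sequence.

22222222N2222

Every step adds 22 to the front and 2 to the end of the previous string.
So the next term is 22·222222N222·2.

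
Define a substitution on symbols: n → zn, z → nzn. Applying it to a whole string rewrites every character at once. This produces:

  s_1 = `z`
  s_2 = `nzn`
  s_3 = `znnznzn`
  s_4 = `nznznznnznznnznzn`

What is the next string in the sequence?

znnznznnznznnznznznnznznnznznznnznznnznzn

Applying the rule to each of the 17 symbols of nznznznnznznnznzn gives the pieces zn nzn zn nzn zn nzn zn zn nzn zn nzn zn zn nzn zn nzn zn, which concatenate to the answer.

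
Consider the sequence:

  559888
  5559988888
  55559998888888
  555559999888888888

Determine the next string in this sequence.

The n-th term is n+1 5's then n 9's then 2n+1 8's (n = 1, 2, …).
Setting n = 5 gives 6, 5, 11 characters in each block.

5555559999988888888888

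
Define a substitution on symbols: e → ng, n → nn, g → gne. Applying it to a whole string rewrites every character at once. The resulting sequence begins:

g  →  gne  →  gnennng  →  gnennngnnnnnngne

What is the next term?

Rewriting the 16 symbols of gnennngnnnnnngne one by one yields gne nn ng nn nn nn gne nn nn nn nn nn nn gne nn ng; concatenated:

gnennngnnnnnngnennnnnnnnnnnngnennng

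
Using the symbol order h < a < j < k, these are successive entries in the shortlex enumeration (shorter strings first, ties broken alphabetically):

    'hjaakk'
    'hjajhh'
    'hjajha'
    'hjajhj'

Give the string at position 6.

hjajah

Continuing the enumeration 2 steps past hjajhj: hjajhj → hjajhk → (answer).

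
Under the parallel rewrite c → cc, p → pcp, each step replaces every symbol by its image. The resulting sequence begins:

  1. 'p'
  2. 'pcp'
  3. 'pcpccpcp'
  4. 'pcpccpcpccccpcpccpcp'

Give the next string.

pcpccpcpccccpcpccpcpccccccccpcpccpcpccccpcpccpcp

Replace each of the 20 characters of pcpccpcpccccpcpccpcp in place — pcp cc pcp cc cc pcp cc pcp cc cc cc cc pcp cc pcp cc cc pcp cc pcp — and concatenate.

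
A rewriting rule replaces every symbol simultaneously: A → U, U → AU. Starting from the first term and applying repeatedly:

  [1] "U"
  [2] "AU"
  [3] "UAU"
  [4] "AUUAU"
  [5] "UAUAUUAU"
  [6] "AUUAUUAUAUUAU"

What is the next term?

φ(AUUAUUAUAUUAU) expands symbol-by-symbol to U AU AU U AU AU U AU U AU AU U AU; joining the 13 pieces gives the next term.

UAUAUUAUAUUAUUAUAUUAU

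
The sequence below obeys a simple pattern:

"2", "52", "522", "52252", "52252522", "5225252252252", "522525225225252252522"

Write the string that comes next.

5225252252252522525225225252252252

This is a Fibonacci-style word recurrence s(k) = s(k−1)·s(k−2): e.g. 52·2 = 522.
So term 8 is 522525225225252252522·5225252252252.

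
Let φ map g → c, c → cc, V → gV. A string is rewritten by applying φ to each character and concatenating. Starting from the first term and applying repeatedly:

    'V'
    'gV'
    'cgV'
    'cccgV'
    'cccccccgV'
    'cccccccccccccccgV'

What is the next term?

Rewriting the 17 symbols of cccccccccccccccgV one by one yields cc cc cc cc cc cc cc cc cc cc cc cc cc cc cc c gV; concatenated:

cccccccccccccccccccccccccccccccgV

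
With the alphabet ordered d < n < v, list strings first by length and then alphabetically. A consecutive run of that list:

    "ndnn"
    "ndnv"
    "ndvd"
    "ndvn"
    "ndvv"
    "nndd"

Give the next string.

nndn

Find the rightmost character of nndd below v, bump it to the next letter, and reset everything to its right to d.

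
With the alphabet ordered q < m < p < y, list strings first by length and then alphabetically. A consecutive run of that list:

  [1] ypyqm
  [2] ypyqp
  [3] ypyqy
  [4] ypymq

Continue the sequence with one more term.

Treat ypymq as a base-4 numeral over the given alphabet and add one, carrying through any trailing y's.

ypymm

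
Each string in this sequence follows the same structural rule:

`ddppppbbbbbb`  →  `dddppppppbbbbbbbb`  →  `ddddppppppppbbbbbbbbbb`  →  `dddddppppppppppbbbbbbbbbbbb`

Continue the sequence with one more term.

ddddddppppppppppppbbbbbbbbbbbbbb

Each string has the form d^{n} p^{2n} b^{2n+2}, where the shown terms are n = 2, 3, 4, 5.
For the next term, n = 6, so the run lengths are 6, 12, 14.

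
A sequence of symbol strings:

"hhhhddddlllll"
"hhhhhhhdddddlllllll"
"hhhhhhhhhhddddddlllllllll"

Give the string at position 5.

hhhhhhhhhhhhhhhhddddddddlllllllllllll

Reading off run lengths: h runs 4, 7, 10; d runs 4, 5, 6; l runs 5, 7, 9 — each is linear in n (n = 1, 2, …).
At n = 5 the blocks have lengths 16, 8, 13.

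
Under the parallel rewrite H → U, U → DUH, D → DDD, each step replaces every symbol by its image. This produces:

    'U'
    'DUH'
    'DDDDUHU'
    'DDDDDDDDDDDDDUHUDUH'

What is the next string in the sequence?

Applying the rule to each of the 19 symbols of DDDDDDDDDDDDDUHUDUH gives the pieces DDD DDD DDD DDD DDD DDD DDD DDD DDD DDD DDD DDD DDD DUH U DUH DDD DUH U, which concatenate to the answer.

DDDDDDDDDDDDDDDDDDDDDDDDDDDDDDDDDDDDDDDDUHUDUHDDDDUHU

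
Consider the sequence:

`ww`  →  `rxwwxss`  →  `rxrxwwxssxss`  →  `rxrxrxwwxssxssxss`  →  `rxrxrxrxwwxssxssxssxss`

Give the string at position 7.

rxrxrxrxrxrxwwxssxssxssxssxssxss

Every step adds rx to the front and xss to the end of the previous string.
From rxrxrxrxwwxssxssxssxss, 2 further steps: rxrxrxrxwwxssxssxssxss → rxrxrxrxrxwwxssxssxssxssxss → (answer).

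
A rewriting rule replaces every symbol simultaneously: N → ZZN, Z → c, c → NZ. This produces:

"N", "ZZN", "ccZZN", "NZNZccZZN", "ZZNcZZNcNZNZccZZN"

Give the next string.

Rewriting the 17 symbols of ZZNcZZNcNZNZccZZN one by one yields c c ZZN NZ c c ZZN NZ ZZN c ZZN c NZ NZ c c ZZN; concatenated:

ccZZNNZccZZNNZZZNcZZNcNZNZccZZN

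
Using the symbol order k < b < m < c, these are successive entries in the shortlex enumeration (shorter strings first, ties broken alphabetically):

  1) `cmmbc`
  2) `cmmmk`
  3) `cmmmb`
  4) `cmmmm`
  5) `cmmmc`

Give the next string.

Find the rightmost character of cmmmc below c, bump it to the next letter, and reset everything to its right to k.

cmmck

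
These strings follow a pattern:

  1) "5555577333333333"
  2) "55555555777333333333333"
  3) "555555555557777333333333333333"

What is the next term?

5555555555555577777333333333333333333

Term n consists of 3n-1 5's, followed by n 7's, followed by 3n+3 3's, where the shown terms are n = 2, 3, 4.
Setting n = 5 gives 14, 5, 18 characters in each block.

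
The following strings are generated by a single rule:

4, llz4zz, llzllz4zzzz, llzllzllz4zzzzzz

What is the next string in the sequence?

Every step adds llz to the front and zz to the end of the previous string.
Applying this once more to llzllzllz4zzzzzz:

llzllzllzllz4zzzzzzzz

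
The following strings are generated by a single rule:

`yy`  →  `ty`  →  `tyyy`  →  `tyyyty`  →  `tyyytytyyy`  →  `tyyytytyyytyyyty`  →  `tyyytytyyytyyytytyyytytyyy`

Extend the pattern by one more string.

Each term (from the third on) is the previous term followed by the one before it: term 3 = ty·yy = tyyy.
Continuing: tyyytytyyytyyytytyyytytyyy · tyyytytyyytyyyty gives term 8.

tyyytytyyytyyytytyyytytyyytyyytytyyytyyyty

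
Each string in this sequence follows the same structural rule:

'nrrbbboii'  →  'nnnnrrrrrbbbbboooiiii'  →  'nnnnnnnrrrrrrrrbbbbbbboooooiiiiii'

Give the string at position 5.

Term n consists of 3n-2 n's, followed by 3n-1 r's, followed by 2n+1 b's, followed by 2n-1 o's, followed by 2n i's (n = 1, 2, …).
For term 5, n = 5, so the run lengths are 13, 14, 11, 9, 10.

nnnnnnnnnnnnnrrrrrrrrrrrrrrbbbbbbbbbbboooooooooiiiiiiiiii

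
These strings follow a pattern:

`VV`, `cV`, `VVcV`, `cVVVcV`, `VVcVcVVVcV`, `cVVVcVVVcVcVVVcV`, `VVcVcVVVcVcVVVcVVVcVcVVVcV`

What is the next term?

cVVVcVVVcVcVVVcVVVcVcVVVcVcVVVcVVVcVcVVVcV

Each term (from the third on) is the two preceding terms concatenated in order: term 3 = VV·cV = VVcV.
The next term joins cVVVcVVVcVcVVVcV and VVcVcVVVcVcVVVcVVVcVcVVVcV.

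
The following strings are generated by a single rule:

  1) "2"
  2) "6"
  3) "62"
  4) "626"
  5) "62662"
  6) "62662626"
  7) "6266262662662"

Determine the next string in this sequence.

From term 3 onward, concatenate the last term with the second-to-last: 6·2 = 62, 62·6 = 626, …
So term 8 is 6266262662662·62662626.

626626266266262662626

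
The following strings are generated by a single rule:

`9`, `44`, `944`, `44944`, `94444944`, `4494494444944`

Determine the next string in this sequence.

Each term (from the third on) is the two preceding terms concatenated in order: term 3 = 9·44 = 944.
So term 7 is 94444944·4494494444944.

944449444494494444944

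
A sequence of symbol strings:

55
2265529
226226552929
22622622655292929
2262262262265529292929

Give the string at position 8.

Every step adds 226 to the front and 29 to the end of the previous string.
From 2262262262265529292929, 3 further steps: 2262262262265529292929 → 226226226226226552929292929 → 22622622622622622655292929292929 → (answer).

2262262262262262262265529292929292929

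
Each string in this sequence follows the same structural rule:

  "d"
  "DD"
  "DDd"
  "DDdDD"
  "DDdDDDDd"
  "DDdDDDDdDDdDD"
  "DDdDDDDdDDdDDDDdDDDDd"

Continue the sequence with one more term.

DDdDDDDdDDdDDDDdDDDDdDDdDDDDdDDdDD

This is a Fibonacci-style word recurrence s(k) = s(k−1)·s(k−2): e.g. DD·d = DDd.
So term 8 is DDdDDDDdDDdDDDDdDDDDd·DDdDDDDdDDdDD.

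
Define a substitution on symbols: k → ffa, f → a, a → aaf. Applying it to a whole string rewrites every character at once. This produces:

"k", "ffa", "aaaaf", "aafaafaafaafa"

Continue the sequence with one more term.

Replace each of the 13 characters of aafaafaafaafa in place — aaf aaf a aaf aaf a aaf aaf a aaf aaf a aaf — and concatenate.

aafaafaaafaafaaafaafaaafaafaaaf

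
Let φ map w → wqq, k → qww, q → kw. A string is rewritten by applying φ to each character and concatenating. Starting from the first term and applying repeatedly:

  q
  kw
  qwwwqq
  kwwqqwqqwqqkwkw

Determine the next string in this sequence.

Applying the rule to each of the 15 symbols of kwwqqwqqwqqkwkw gives the pieces qww wqq wqq kw kw wqq kw kw wqq kw kw qww wqq qww wqq, which concatenate to the answer.

qwwwqqwqqkwkwwqqkwkwwqqkwkwqwwwqqqwwwqq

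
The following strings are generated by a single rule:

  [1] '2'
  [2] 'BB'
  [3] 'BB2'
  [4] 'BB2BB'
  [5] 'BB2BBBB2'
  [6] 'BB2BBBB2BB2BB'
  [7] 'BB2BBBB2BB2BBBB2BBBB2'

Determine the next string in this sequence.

BB2BBBB2BB2BBBB2BBBB2BB2BBBB2BB2BB

Each term (from the third on) is the previous term followed by the one before it: term 3 = BB·2 = BB2.
The next term joins BB2BBBB2BB2BBBB2BBBB2 and BB2BBBB2BB2BB.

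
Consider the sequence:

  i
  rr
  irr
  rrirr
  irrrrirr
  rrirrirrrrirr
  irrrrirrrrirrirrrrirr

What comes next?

This is a Fibonacci-style word recurrence s(k) = s(k−2)·s(k−1): e.g. i·rr = irr.
The next term joins rrirrirrrrirr and irrrrirrrrirrirrrrirr.

rrirrirrrrirrirrrrirrrrirrirrrrirr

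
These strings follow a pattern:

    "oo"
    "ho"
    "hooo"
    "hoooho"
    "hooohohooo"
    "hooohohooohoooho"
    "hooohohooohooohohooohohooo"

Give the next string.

hooohohooohooohohooohohooohooohohooohoooho

This is a Fibonacci-style word recurrence s(k) = s(k−1)·s(k−2): e.g. ho·oo = hooo.
Continuing: hooohohooohooohohooohohooo · hooohohooohoooho gives term 8.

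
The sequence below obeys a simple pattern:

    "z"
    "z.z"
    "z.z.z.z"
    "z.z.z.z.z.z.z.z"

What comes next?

s(k+1) = s(k)·.·s(k) — each term doubles the last with '.' between the halves.
One more doubling of z.z.z.z.z.z.z.z gives the answer.

z.z.z.z.z.z.z.z.z.z.z.z.z.z.z.z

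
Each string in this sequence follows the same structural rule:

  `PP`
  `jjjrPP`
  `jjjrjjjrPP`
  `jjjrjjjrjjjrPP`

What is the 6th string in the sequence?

Every step adds jjjr at the front: s(k+1) = jjjr·s(k).
From jjjrjjjrjjjrPP, 2 further steps: jjjrjjjrjjjrPP → jjjrjjjrjjjrjjjrPP → (answer).

jjjrjjjrjjjrjjjrjjjrPP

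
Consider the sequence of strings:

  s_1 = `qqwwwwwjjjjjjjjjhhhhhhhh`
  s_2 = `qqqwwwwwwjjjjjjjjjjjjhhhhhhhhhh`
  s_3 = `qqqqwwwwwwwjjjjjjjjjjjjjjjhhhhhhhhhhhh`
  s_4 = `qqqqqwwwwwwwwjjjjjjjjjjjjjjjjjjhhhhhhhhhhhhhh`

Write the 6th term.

Term n consists of n-1 q's, followed by n+2 w's, followed by 3n j's, followed by 2n+2 h's, where the shown terms are n = 3, 4, 5, 6.
Setting n = 8 gives 7, 10, 24, 18 characters in each block.

qqqqqqqwwwwwwwwwwjjjjjjjjjjjjjjjjjjjjjjjjhhhhhhhhhhhhhhhhhh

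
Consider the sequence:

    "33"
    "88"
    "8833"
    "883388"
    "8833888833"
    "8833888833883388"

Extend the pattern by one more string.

88338888338833888833888833

This is a Fibonacci-style word recurrence s(k) = s(k−1)·s(k−2): e.g. 88·33 = 8833.
Continuing: 8833888833883388 · 8833888833 gives term 7.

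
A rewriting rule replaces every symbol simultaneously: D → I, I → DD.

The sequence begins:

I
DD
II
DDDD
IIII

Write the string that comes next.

DDDDDDDD

Apply φ to IIII symbol by symbol: I→DD, I→DD, I→DD, I→DD; joined: DD DD DD DD.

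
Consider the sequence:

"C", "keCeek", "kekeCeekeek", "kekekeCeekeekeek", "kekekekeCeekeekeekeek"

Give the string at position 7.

kekekekekekeCeekeekeekeekeekeek

Each term wraps the previous one in ke on the left and eek on the right.
From kekekekeCeekeekeekeek, 2 further steps: kekekekeCeekeekeekeek → kekekekekeCeekeekeekeekeek → (answer).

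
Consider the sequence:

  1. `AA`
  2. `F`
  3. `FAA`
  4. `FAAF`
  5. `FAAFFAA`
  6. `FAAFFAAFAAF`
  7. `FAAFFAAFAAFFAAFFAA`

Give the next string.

FAAFFAAFAAFFAAFFAAFAAFFAAFAAF

This is a Fibonacci-style word recurrence s(k) = s(k−1)·s(k−2): e.g. F·AA = FAA.
The next term joins FAAFFAAFAAFFAAFFAA and FAAFFAAFAAF.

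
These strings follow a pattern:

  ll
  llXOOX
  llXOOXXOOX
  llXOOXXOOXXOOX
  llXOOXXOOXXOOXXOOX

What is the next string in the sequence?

The strings grow by a fixed suffix XOOX each time.
Applying this once more to llXOOXXOOXXOOXXOOX:

llXOOXXOOXXOOXXOOXXOOX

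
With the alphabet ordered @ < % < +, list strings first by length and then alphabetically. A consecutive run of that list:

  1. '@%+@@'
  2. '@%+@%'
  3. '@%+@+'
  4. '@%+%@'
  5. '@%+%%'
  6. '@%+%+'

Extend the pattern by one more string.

@%++@

Find the rightmost character of @%+%+ below +, bump it to the next letter, and reset everything to its right to @.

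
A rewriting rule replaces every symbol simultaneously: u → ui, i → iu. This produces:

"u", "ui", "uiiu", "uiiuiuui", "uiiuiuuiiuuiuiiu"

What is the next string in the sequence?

Rewriting the 16 symbols of uiiuiuuiiuuiuiiu one by one yields ui iu iu ui iu ui ui iu iu ui ui iu ui iu iu ui; concatenated:

uiiuiuuiiuuiuiiuiuuiuiiuuiiuiuui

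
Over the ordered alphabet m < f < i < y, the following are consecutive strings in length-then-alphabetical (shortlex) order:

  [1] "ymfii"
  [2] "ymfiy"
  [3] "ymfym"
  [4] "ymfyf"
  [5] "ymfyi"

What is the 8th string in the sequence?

ymimf

Continuing the enumeration 3 steps past ymfyi: ymfyi → ymfyy → ymimm → (answer).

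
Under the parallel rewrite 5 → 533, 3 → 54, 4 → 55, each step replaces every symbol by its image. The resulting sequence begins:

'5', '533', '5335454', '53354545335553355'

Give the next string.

Rewriting the 17 symbols of 53354545335553355 one by one yields 533 54 54 533 55 533 55 533 54 54 533 533 533 54 54 533 533; concatenated:

5335454533555335553354545335335335454533533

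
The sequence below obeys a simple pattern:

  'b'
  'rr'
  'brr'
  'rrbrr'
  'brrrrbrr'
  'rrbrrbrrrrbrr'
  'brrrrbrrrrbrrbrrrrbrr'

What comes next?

rrbrrbrrrrbrrbrrrrbrrrrbrrbrrrrbrr

This is a Fibonacci-style word recurrence s(k) = s(k−2)·s(k−1): e.g. b·rr = brr.
Continuing: rrbrrbrrrrbrr · brrrrbrrrrbrrbrrrrbrr gives term 8.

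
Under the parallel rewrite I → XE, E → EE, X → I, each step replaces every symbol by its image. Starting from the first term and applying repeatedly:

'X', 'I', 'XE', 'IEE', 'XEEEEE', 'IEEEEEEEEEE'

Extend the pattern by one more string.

Rewriting each symbol of IEEEEEEEEEE: I→XE, E→EE, E→EE, E→EE, E→EE, E→EE, E→EE, E→EE, E→EE, E→EE, E→EE, which concatenates to XE EE EE EE EE EE EE EE EE EE EE.

XEEEEEEEEEEEEEEEEEEEEE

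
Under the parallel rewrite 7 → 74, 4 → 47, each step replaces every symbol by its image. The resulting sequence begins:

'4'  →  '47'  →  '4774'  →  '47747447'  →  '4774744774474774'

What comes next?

47747447744747747447477447747447

φ(4774744774474774) expands symbol-by-symbol to 47 74 74 47 74 47 47 74 74 47 47 74 47 74 74 47; joining the 16 pieces gives the next term.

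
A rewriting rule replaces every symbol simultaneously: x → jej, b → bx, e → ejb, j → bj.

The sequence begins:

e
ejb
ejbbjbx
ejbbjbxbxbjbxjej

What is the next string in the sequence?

Rewriting the 16 symbols of ejbbjbxbxbjbxjej one by one yields ejb bj bx bx bj bx jej bx jej bx bj bx jej bj ejb bj; concatenated:

ejbbjbxbxbjbxjejbxjejbxbjbxjejbjejbbj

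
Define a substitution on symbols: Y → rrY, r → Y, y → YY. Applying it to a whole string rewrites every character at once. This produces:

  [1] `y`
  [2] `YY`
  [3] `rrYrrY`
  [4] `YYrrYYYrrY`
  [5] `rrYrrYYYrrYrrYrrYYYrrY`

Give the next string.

Rewriting the 22 symbols of rrYrrYYYrrYrrYrrYYYrrY one by one yields Y Y rrY Y Y rrY rrY rrY Y Y rrY Y Y rrY Y Y rrY rrY rrY Y Y rrY; concatenated:

YYrrYYYrrYrrYrrYYYrrYYYrrYYYrrYrrYrrYYYrrY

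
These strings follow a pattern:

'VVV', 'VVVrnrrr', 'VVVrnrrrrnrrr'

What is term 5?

Each term is the previous one with rnrrr appended.
From VVVrnrrrrnrrr, 2 further steps: VVVrnrrrrnrrr → VVVrnrrrrnrrrrnrrr → (answer).

VVVrnrrrrnrrrrnrrrrnrrr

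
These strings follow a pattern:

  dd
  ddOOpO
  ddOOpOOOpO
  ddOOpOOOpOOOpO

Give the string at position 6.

The strings grow by a fixed suffix OOpO each time.
From ddOOpOOOpOOOpO, 2 further steps: ddOOpOOOpOOOpO → ddOOpOOOpOOOpOOOpO → (answer).

ddOOpOOOpOOOpOOOpOOOpO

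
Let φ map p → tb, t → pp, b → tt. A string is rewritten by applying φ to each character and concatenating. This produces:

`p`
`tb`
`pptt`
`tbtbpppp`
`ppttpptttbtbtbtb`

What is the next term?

Replace each of the 16 characters of ppttpptttbtbtbtb in place — tb tb pp pp tb tb pp pp pp tt pp tt pp tt pp tt — and concatenate.

tbtbpppptbtbppppppttppttppttpptt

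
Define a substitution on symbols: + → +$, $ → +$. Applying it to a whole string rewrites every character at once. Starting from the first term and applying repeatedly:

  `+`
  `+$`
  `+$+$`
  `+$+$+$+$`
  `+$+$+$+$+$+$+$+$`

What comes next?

Rewriting the 16 symbols of +$+$+$+$+$+$+$+$ one by one yields +$ +$ +$ +$ +$ +$ +$ +$ +$ +$ +$ +$ +$ +$ +$ +$; concatenated:

+$+$+$+$+$+$+$+$+$+$+$+$+$+$+$+$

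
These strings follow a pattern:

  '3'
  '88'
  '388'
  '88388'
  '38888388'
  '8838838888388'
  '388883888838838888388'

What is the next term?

Each term (from the third on) is the two preceding terms concatenated in order: term 3 = 3·88 = 388.
The next term joins 8838838888388 and 388883888838838888388.

8838838888388388883888838838888388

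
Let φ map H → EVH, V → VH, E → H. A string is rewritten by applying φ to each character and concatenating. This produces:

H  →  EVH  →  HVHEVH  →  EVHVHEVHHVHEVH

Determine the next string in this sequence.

Rewriting the 14 symbols of EVHVHEVHHVHEVH one by one yields H VH EVH VH EVH H VH EVH EVH VH EVH H VH EVH; concatenated:

HVHEVHVHEVHHVHEVHEVHVHEVHHVHEVH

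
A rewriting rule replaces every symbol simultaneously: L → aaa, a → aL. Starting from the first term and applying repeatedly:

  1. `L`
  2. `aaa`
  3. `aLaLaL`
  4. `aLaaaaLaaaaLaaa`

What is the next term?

Replace each of the 15 characters of aLaaaaLaaaaLaaa in place — aL aaa aL aL aL aL aaa aL aL aL aL aaa aL aL aL — and concatenate.

aLaaaaLaLaLaLaaaaLaLaLaLaaaaLaLaL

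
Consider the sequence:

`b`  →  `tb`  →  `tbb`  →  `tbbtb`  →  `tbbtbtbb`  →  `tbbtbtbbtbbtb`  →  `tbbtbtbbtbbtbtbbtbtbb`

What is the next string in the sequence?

tbbtbtbbtbbtbtbbtbtbbtbbtbtbbtbbtb

From term 3 onward, concatenate the last term with the second-to-last: tb·b = tbb, tbb·tb = tbbtb, …
Continuing: tbbtbtbbtbbtbtbbtbtbb · tbbtbtbbtbbtb gives term 8.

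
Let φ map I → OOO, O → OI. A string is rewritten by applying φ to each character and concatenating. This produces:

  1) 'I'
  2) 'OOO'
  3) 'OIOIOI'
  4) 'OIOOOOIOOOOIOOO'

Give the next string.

Applying the rule to each of the 15 symbols of OIOOOOIOOOOIOOO gives the pieces OI OOO OI OI OI OI OOO OI OI OI OI OOO OI OI OI, which concatenate to the answer.

OIOOOOIOIOIOIOOOOIOIOIOIOOOOIOIOI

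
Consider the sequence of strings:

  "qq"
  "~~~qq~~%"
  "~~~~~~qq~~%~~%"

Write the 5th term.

~~~~~~~~~~~~qq~~%~~%~~%~~%

Each term wraps the previous one in ~~~ on the left and ~~% on the right.
From ~~~~~~qq~~%~~%, 2 further steps: ~~~~~~qq~~%~~% → ~~~~~~~~~qq~~%~~%~~% → (answer).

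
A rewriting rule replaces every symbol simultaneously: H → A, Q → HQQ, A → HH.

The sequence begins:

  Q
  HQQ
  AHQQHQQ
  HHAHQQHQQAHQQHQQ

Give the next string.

φ(HHAHQQHQQAHQQHQQ) expands symbol-by-symbol to A A HH A HQQ HQQ A HQQ HQQ HH A HQQ HQQ A HQQ HQQ; joining the 16 pieces gives the next term.

AAHHAHQQHQQAHQQHQQHHAHQQHQQAHQQHQQ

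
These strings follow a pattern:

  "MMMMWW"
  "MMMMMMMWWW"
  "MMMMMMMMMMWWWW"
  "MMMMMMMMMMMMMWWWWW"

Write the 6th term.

The n-th term is 3n+1 M's then n+1 W's (n = 1, 2, …).
Setting n = 6 gives 19, 7 characters in each block.

MMMMMMMMMMMMMMMMMMMWWWWWWW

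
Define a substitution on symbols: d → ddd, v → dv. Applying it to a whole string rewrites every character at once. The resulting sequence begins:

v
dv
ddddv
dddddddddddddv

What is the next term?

ddddddddddddddddddddddddddddddddddddddddv

Replace each of the 14 characters of dddddddddddddv in place — ddd ddd ddd ddd ddd ddd ddd ddd ddd ddd ddd ddd ddd dv — and concatenate.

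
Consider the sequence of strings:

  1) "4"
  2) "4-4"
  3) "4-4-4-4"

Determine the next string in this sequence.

4-4-4-4-4-4-4-4

Each string is two copies of the previous one joined by '-'.
So the next term is two copies of 4-4-4-4 with '-' between the halves.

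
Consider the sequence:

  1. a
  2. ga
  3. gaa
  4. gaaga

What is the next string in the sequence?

This is a Fibonacci-style word recurrence s(k) = s(k−1)·s(k−2): e.g. ga·a = gaa.
Continuing: gaaga · gaa gives term 5.

gaagagaa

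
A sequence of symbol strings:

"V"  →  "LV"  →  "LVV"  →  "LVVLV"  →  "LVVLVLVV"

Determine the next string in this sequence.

LVVLVLVVLVVLV

Each term (from the third on) is the previous term followed by the one before it: term 3 = LV·V = LVV.
Continuing: LVVLVLVV · LVVLV gives term 6.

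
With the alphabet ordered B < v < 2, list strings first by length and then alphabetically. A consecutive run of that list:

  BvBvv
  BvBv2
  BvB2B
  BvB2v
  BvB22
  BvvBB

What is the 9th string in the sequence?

Stepping forward 3 times from BvvBB: BvvBB → BvvBv → BvvB2, then the target.

BvvvB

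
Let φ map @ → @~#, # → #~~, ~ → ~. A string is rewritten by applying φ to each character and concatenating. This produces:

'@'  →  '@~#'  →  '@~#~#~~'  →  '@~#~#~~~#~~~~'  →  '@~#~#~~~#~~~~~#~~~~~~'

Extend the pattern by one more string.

Rewriting the 21 symbols of @~#~#~~~#~~~~~#~~~~~~ one by one yields @~# ~ #~~ ~ #~~ ~ ~ ~ #~~ ~ ~ ~ ~ ~ #~~ ~ ~ ~ ~ ~ ~; concatenated:

@~#~#~~~#~~~~~#~~~~~~~#~~~~~~~~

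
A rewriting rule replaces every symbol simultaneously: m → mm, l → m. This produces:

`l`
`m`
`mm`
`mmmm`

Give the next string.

mmmmmmmm

Expanding mmmm: m→mm, m→mm, m→mm, m→mm. Concatenated: mm mm mm mm.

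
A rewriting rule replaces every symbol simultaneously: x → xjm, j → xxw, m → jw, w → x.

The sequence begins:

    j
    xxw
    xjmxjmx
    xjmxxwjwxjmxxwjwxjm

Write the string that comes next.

xjmxxwjwxjmxjmxxxwxxjmxxwjwxjmxjmxxxwxxjmxxwjw

φ(xjmxxwjwxjmxxwjwxjm) expands symbol-by-symbol to xjm xxw jw xjm xjm x xxw x xjm xxw jw xjm xjm x xxw x xjm xxw jw; joining the 19 pieces gives the next term.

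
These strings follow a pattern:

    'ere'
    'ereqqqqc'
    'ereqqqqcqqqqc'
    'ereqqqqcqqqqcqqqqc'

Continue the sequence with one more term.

Each term is the previous one with qqqqc appended.
Applying this once more to ereqqqqcqqqqcqqqqc:

ereqqqqcqqqqcqqqqcqqqqc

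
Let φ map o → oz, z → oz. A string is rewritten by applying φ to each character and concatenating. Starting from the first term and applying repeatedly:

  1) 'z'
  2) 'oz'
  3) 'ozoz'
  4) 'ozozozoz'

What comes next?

ozozozozozozozoz

Apply φ to ozozozoz symbol by symbol: o→oz, z→oz, o→oz, z→oz, o→oz, z→oz, o→oz, z→oz; joined: oz oz oz oz oz oz oz oz.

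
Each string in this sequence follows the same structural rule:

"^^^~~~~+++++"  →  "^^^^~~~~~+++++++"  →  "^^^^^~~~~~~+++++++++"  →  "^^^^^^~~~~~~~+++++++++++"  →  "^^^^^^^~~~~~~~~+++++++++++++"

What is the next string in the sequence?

^^^^^^^^~~~~~~~~~+++++++++++++++

Reading off run lengths: ^ runs 3, 4, 5, 6, 7; ~ runs 4, 5, 6, 7, 8; + runs 5, 7, 9, 11, 13 — each is linear in n, where the shown terms are n = 3, 4, 5, 6, 7.
For the next term, n = 8, so the run lengths are 8, 9, 15.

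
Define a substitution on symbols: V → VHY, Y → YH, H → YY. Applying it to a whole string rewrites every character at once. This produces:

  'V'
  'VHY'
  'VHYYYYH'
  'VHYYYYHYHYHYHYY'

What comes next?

VHYYYYHYHYHYHYYYHYYYHYYYHYYYHYH

Replace each of the 15 characters of VHYYYYHYHYHYHYY in place — VHY YY YH YH YH YH YY YH YY YH YY YH YY YH YH — and concatenate.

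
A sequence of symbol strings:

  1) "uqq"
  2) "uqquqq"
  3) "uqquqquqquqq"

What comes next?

Every step duplicates the string.
Doubling uqquqquqquqq:

uqquqquqquqquqquqquqquqq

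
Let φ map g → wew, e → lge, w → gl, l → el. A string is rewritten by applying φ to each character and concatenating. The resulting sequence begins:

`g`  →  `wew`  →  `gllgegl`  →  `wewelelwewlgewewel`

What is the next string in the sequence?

Rewriting the 18 symbols of wewelelwewlgewewel one by one yields gl lge gl lge el lge el gl lge gl el wew lge gl lge gl lge el; concatenated:

gllgegllgeellgeelgllgeglelwewlgegllgegllgeel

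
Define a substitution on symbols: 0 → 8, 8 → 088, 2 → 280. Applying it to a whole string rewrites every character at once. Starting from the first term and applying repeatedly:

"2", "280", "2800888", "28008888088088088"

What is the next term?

Replace each of the 17 characters of 28008888088088088 in place — 280 088 8 8 088 088 088 088 8 088 088 8 088 088 8 088 088 — and concatenate.

28008888088088088088808808880880888088088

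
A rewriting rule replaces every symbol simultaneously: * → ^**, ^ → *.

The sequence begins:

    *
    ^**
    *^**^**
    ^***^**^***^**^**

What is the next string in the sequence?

*^**^**^***^**^***^**^**^***^**^***^**^**

φ(^***^**^***^**^**) expands symbol-by-symbol to * ^** ^** ^** * ^** ^** * ^** ^** ^** * ^** ^** * ^** ^**; joining the 17 pieces gives the next term.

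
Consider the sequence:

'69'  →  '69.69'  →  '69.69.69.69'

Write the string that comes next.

s(k+1) = s(k)·.·s(k) — each term doubles the last with '.' between the halves.
So the next term is two copies of 69.69.69.69 with '.' between the halves.

69.69.69.69.69.69.69.69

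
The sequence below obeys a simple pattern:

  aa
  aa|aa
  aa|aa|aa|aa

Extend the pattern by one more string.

s(k+1) = s(k)·|·s(k) — each term doubles the last with '|' between the halves.
So the next term is two copies of aa|aa|aa|aa with '|' between the halves.

aa|aa|aa|aa|aa|aa|aa|aa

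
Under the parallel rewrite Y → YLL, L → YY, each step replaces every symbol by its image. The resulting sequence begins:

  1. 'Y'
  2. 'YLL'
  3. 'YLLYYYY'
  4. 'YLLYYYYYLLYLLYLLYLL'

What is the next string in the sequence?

YLLYYYYYLLYLLYLLYLLYLLYYYYYLLYYYYYLLYYYYYLLYYYY

Applying the rule to each of the 19 symbols of YLLYYYYYLLYLLYLLYLL gives the pieces YLL YY YY YLL YLL YLL YLL YLL YY YY YLL YY YY YLL YY YY YLL YY YY, which concatenate to the answer.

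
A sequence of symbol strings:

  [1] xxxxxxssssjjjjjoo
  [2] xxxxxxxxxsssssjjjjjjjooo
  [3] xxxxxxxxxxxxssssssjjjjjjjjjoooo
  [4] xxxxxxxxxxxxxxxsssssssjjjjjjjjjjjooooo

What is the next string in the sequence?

Reading off run lengths: x runs 6, 9, 12, 15; s runs 4, 5, 6, 7; j runs 5, 7, 9, 11; o runs 2, 3, 4, 5 — each is linear in n, where the shown terms are n = 2, 3, 4, 5.
At n = 6 the blocks have lengths 18, 8, 13, 6.

xxxxxxxxxxxxxxxxxxssssssssjjjjjjjjjjjjjoooooo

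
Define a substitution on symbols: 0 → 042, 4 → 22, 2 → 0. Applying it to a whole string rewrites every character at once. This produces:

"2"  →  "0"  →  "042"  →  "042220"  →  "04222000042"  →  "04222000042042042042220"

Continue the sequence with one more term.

Applying the rule to each of the 23 symbols of 04222000042042042042220 gives the pieces 042 22 0 0 0 042 042 042 042 22 0 042 22 0 042 22 0 042 22 0 0 0 042, which concatenate to the answer.

0422200004204204204222004222004222004222000042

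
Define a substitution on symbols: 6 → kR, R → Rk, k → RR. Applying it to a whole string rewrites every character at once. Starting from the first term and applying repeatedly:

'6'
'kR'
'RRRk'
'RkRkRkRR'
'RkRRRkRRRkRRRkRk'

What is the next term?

Rewriting the 16 symbols of RkRRRkRRRkRRRkRk one by one yields Rk RR Rk Rk Rk RR Rk Rk Rk RR Rk Rk Rk RR Rk RR; concatenated:

RkRRRkRkRkRRRkRkRkRRRkRkRkRRRkRR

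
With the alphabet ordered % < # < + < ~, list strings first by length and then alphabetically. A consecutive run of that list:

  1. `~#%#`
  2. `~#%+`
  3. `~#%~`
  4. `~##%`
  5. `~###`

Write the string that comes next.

Find the rightmost character of ~### below ~, bump it to the next letter, and reset everything to its right to %.

~##+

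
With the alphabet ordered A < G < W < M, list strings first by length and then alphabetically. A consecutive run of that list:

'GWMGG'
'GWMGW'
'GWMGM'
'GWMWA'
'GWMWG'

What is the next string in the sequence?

The successor of GWMWG increments the rightmost position that isn't already M and resets every position after it to A.

GWMWW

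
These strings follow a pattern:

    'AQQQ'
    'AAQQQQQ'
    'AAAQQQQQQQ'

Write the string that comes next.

AAAAQQQQQQQQQ

Term n consists of n-1 A's, followed by 2n-1 Q's, where the shown terms are n = 2, 3, 4.
At n = 5 the blocks have lengths 4, 9.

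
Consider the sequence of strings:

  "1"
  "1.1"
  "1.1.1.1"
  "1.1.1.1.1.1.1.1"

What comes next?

Each string is two copies of the previous one joined by '.'.
Doubling 1.1.1.1.1.1.1.1 with '.' between the halves:

1.1.1.1.1.1.1.1.1.1.1.1.1.1.1.1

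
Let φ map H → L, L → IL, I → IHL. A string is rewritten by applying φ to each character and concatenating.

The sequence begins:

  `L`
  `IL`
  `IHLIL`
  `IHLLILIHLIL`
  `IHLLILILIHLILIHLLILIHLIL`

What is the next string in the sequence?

Rewriting the 24 symbols of IHLLILILIHLILIHLLILIHLIL one by one yields IHL L IL IL IHL IL IHL IL IHL L IL IHL IL IHL L IL IL IHL IL IHL L IL IHL IL; concatenated:

IHLLILILIHLILIHLILIHLLILIHLILIHLLILILIHLILIHLLILIHLIL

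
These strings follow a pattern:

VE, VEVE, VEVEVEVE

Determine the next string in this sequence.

Each string is two copies of the previous one concatenated.
Doubling VEVEVEVE:

VEVEVEVEVEVEVEVE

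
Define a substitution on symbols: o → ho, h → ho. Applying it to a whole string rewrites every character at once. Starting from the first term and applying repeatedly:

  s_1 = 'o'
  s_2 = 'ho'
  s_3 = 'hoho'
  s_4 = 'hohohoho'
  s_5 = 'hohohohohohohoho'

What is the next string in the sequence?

hohohohohohohohohohohohohohohoho

Replace each of the 16 characters of hohohohohohohoho in place — ho ho ho ho ho ho ho ho ho ho ho ho ho ho ho ho — and concatenate.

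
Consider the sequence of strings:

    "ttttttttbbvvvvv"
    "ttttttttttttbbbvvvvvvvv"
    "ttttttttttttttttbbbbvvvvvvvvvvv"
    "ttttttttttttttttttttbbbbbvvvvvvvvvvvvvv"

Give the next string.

Term n consists of 4n t's, followed by n b's, followed by 3n-1 v's, where the shown terms are n = 2, 3, 4, 5.
At n = 6 the blocks have lengths 24, 6, 17.

ttttttttttttttttttttttttbbbbbbvvvvvvvvvvvvvvvvv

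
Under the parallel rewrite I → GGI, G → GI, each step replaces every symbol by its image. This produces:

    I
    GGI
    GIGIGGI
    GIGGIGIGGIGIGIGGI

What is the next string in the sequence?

Rewriting the 17 symbols of GIGGIGIGGIGIGIGGI one by one yields GI GGI GI GI GGI GI GGI GI GI GGI GI GGI GI GGI GI GI GGI; concatenated:

GIGGIGIGIGGIGIGGIGIGIGGIGIGGIGIGGIGIGIGGI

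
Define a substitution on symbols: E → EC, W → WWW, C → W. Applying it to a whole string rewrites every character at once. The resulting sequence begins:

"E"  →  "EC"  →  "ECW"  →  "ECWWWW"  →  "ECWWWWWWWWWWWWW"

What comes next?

ECWWWWWWWWWWWWWWWWWWWWWWWWWWWWWWWWWWWWWWWW

Replace each of the 15 characters of ECWWWWWWWWWWWWW in place — EC W WWW WWW WWW WWW WWW WWW WWW WWW WWW WWW WWW WWW WWW — and concatenate.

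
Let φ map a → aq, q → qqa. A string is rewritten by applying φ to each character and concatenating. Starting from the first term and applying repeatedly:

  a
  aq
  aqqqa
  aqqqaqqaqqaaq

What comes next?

aqqqaqqaqqaaqqqaqqaaqqqaqqaaqaqqqa

φ(aqqqaqqaqqaaq) expands symbol-by-symbol to aq qqa qqa qqa aq qqa qqa aq qqa qqa aq aq qqa; joining the 13 pieces gives the next term.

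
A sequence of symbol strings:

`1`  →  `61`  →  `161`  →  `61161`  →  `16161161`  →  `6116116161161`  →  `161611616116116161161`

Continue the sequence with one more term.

Each term (from the third on) is the two preceding terms concatenated in order: term 3 = 1·61 = 161.
So term 8 is 6116116161161·161611616116116161161.

6116116161161161611616116116161161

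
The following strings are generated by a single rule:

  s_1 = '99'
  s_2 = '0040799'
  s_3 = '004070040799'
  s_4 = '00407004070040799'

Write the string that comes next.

0040700407004070040799

Each term is the previous one with 00407 prepended.
One more step from 00407004070040799 gives the answer.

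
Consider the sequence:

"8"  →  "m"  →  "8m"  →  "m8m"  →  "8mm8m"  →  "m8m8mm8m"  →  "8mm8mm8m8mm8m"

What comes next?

m8m8mm8m8mm8mm8m8mm8m

This is a Fibonacci-style word recurrence s(k) = s(k−2)·s(k−1): e.g. 8·m = 8m.
The next term joins m8m8mm8m and 8mm8mm8m8mm8m.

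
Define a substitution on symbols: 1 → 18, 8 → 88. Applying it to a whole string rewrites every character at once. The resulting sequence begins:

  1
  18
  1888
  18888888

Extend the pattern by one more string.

Apply φ to 18888888 symbol by symbol: 1→18, 8→88, 8→88, 8→88, 8→88, 8→88, 8→88, 8→88; joined: 18 88 88 88 88 88 88 88.

1888888888888888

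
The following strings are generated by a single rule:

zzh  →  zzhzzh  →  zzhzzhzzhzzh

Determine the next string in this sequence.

zzhzzhzzhzzhzzhzzhzzhzzh

Each string is two copies of the previous one concatenated.
So the next term is two copies of zzhzzhzzhzzh.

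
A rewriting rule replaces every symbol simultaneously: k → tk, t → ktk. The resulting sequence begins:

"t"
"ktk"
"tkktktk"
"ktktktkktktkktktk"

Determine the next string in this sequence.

Rewriting the 17 symbols of ktktktkktktkktktk one by one yields tk ktk tk ktk tk ktk tk tk ktk tk ktk tk tk ktk tk ktk tk; concatenated:

tkktktkktktkktktktkktktkktktktkktktkktktk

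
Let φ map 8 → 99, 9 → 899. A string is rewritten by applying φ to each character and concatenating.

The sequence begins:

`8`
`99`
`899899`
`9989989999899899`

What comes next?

89989999899899998998998998999989989999899899

Replace each of the 16 characters of 9989989999899899 in place — 899 899 99 899 899 99 899 899 899 899 99 899 899 99 899 899 — and concatenate.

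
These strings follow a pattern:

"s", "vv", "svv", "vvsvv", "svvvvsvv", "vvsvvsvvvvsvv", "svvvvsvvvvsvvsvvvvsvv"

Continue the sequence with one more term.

This is a Fibonacci-style word recurrence s(k) = s(k−2)·s(k−1): e.g. s·vv = svv.
So term 8 is vvsvvsvvvvsvv·svvvvsvvvvsvvsvvvvsvv.

vvsvvsvvvvsvvsvvvvsvvvvsvvsvvvvsvv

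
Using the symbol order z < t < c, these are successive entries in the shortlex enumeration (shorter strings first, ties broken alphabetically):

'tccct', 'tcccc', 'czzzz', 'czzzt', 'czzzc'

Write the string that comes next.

The successor of czzzc increments the rightmost position that isn't already c and resets every position after it to z.

czztz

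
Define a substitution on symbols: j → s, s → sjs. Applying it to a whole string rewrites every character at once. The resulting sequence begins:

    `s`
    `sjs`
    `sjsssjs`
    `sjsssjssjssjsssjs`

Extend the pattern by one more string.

φ(sjsssjssjssjsssjs) expands symbol-by-symbol to sjs s sjs sjs sjs s sjs sjs s sjs sjs s sjs sjs sjs s sjs; joining the 17 pieces gives the next term.

sjsssjssjssjsssjssjsssjssjsssjssjssjsssjs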